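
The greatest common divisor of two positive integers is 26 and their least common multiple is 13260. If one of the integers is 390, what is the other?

For two integers, gcd × lcm = product, so the other is (26 × 13260) / 390 = 344760 / 390 = 884.

884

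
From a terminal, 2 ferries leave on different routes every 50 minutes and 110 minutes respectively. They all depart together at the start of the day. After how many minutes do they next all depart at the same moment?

They coincide at every common multiple of the periods; the first is the LCM.
50 = 2 × 5^2
110 = 2 × 5 × 11
LCM(50, 110) = 2 × 5^2 × 11 = 550.

550 minutes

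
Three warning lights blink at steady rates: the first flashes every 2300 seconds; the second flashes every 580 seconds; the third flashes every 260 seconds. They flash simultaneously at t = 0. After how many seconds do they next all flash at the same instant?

The first simultaneous occurrence is after LCM of the individual periods.
2300 = 2^2 × 5^2 × 23
580 = 2^2 × 5 × 29
260 = 2^2 × 5 × 13
LCM(2300, 580, 260) = 2^2 × 5^2 × 13 × 23 × 29 = 867100.

867100 seconds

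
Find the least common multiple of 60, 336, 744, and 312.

677040

60 = 2^2 × 3 × 5
336 = 2^4 × 3 × 7
744 = 2^3 × 3 × 31
312 = 2^3 × 3 × 13
LCM(60, 336, 744, 312) = 2^4 × 3 × 5 × 7 × 13 × 31 = 677040.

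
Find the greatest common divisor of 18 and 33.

3

18 = 2 × 3^2
33 = 3 × 11
gcd(18, 33) = 3.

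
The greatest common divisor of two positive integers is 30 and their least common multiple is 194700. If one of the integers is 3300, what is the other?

1770

For two integers, gcd × lcm = product, so the other is (30 × 194700) / 3300 = 5841000 / 3300 = 1770.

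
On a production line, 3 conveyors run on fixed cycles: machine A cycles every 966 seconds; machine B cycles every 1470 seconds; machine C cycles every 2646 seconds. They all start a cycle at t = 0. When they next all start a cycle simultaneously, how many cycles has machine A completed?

315 cycles

All finish a whole number of cycles simultaneously at t = LCM of the periods.
966 = 2 × 3 × 7 × 23
1470 = 2 × 3 × 5 × 7^2
2646 = 2 × 3^3 × 7^2
LCM(966, 1470, 2646) = 2 × 3^3 × 5 × 7^2 × 23 = 304290.
Cycles for period 966: 304290 / 966 = 315.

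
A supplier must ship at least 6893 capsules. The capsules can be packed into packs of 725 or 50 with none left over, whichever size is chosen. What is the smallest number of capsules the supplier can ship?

7250

The number of capsules must be a common multiple of 725 and 50, so a multiple of their LCM.
725 = 5^2 × 29
50 = 2 × 5^2
LCM(725, 50) = 2 × 5^2 × 29 = 1450.
Smallest multiple of 1450 that is ≥ 6893: ⌈6893/1450⌉ × 1450 = 5 × 1450 = 7250.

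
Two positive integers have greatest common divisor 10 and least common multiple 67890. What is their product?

678900

For any two positive integers, gcd × lcm = product = 10 × 67890 = 678900.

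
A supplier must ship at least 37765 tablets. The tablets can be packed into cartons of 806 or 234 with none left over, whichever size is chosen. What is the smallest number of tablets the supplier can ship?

The number of tablets must be a common multiple of 806 and 234, so a multiple of their LCM.
806 = 2 × 13 × 31
234 = 2 × 3^2 × 13
LCM(806, 234) = 2 × 3^2 × 13 × 31 = 7254.
Smallest multiple of 7254 that is ≥ 37765: ⌈37765/7254⌉ × 7254 = 6 × 7254 = 43524.

43524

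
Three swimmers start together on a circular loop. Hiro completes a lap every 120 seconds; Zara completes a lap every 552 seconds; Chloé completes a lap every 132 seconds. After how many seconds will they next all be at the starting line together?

They coincide at every common multiple of the periods; the first is the LCM.
120 = 2^3 × 3 × 5
552 = 2^3 × 3 × 23
132 = 2^2 × 3 × 11
LCM(120, 552, 132) = 2^3 × 3 × 5 × 11 × 23 = 30360.

30360 seconds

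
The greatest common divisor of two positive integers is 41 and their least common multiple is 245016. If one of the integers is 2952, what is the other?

For two integers, gcd × lcm = product, so the other is (41 × 245016) / 2952 = 10045656 / 2952 = 3403.

3403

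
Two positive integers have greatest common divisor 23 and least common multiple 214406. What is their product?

4931338

For any two positive integers, gcd × lcm = product = 23 × 214406 = 4931338.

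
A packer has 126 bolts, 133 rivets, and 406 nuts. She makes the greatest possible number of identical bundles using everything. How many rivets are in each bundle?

19

Number of bundles = gcd(126, 133, 406).
126 = 2 × 3^2 × 7
133 = 7 × 19
406 = 2 × 7 × 29
gcd(126, 133, 406) = 7.
rivets per bundle = 133 / 7 = 19.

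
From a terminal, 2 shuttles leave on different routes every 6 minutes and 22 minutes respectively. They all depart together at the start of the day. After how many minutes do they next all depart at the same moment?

They coincide at every common multiple of the periods; the first is the LCM.
6 = 2 × 3
22 = 2 × 11
LCM(6, 22) = 2 × 3 × 11 = 66.

66 minutes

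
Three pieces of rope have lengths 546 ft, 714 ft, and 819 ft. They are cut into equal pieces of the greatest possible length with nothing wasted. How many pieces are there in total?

Piece length = gcd(546, 714, 819).
546 = 2 × 3 × 7 × 13
714 = 2 × 3 × 7 × 17
819 = 3^2 × 7 × 13
gcd(546, 714, 819) = 3 × 7 = 21.
Total pieces = 546/21 + 714/21 + 819/21 = 26 + 34 + 39 = 99.

99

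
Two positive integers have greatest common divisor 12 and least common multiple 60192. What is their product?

722304

For any two positive integers, gcd × lcm = product = 12 × 60192 = 722304.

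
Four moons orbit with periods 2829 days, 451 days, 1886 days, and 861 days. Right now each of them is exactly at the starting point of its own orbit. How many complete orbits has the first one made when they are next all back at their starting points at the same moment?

The first common completion time is the LCM of the periods.
2829 = 3 × 23 × 41
451 = 11 × 41
1886 = 2 × 23 × 41
861 = 3 × 7 × 41
LCM(2829, 451, 1886, 861) = 2 × 3 × 7 × 11 × 23 × 41 = 435666.
Orbits for period 2829: 435666 / 2829 = 154.

154 orbits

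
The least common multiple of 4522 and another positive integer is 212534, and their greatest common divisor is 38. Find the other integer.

1786

gcd × lcm = product of the two integers, so the other integer is (38 × 212534) / 4522 = 1786.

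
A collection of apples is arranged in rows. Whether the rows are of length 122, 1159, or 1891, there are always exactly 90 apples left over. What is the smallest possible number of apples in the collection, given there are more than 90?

N − 90 must be a common multiple of 122, 1159, and 1891.
122 = 2 × 61
1159 = 19 × 61
1891 = 31 × 61
LCM(122, 1159, 1891) = 2 × 19 × 31 × 61 = 71858.
Smallest N > 90 is LCM + 90 = 71858 + 90 = 71948.

71948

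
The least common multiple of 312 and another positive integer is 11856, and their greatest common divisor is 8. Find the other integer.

gcd × lcm = product of the two integers, so the other integer is (8 × 11856) / 312 = 304.

304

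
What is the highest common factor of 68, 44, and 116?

4

68 = 2^2 × 17
44 = 2^2 × 11
116 = 2^2 × 29
gcd(68, 44, 116) = 2^2 = 4.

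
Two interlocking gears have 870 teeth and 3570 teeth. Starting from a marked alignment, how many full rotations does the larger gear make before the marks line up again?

All finish a whole number of cycles simultaneously at t = LCM of the periods.
870 = 2 × 3 × 5 × 29
3570 = 2 × 3 × 5 × 7 × 17
LCM(870, 3570) = 2 × 3 × 5 × 7 × 17 × 29 = 103530.
Rotations for period 3570: 103530 / 3570 = 29.

29 rotations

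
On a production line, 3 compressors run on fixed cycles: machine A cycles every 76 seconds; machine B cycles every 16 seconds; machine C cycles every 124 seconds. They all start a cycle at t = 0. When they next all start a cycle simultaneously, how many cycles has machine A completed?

124 cycles

All finish a whole number of cycles simultaneously at t = LCM of the periods.
76 = 2^2 × 19
16 = 2^4
124 = 2^2 × 31
LCM(76, 16, 124) = 2^4 × 19 × 31 = 9424.
Cycles for period 76: 9424 / 76 = 124.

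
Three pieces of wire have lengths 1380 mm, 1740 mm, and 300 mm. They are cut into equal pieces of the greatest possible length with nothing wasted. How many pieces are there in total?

57

Piece length = gcd(1380, 1740, 300).
1380 = 2^2 × 3 × 5 × 23
1740 = 2^2 × 3 × 5 × 29
300 = 2^2 × 3 × 5^2
gcd(1380, 1740, 300) = 2^2 × 3 × 5 = 60.
Total pieces = 1380/60 + 1740/60 + 300/60 = 23 + 29 + 5 = 57.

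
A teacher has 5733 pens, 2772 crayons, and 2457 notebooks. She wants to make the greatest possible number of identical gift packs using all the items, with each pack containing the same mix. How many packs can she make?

The pack count must divide each quantity, so the greatest is gcd(5733, 2772, 2457).
5733 = 3^2 × 7^2 × 13
2772 = 2^2 × 3^2 × 7 × 11
2457 = 3^3 × 7 × 13
gcd(5733, 2772, 2457) = 3^2 × 7 = 63.

63 packs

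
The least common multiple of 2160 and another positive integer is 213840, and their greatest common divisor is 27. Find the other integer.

2673

gcd × lcm = product of the two integers, so the other integer is (27 × 213840) / 2160 = 2673.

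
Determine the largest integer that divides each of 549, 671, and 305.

549 = 3^2 × 61
671 = 11 × 61
305 = 5 × 61
gcd(549, 671, 305) = 61.

61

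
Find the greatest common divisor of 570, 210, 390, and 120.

570 = 2 × 3 × 5 × 19
210 = 2 × 3 × 5 × 7
390 = 2 × 3 × 5 × 13
120 = 2^3 × 3 × 5
gcd(570, 210, 390, 120) = 2 × 3 × 5 = 30.

30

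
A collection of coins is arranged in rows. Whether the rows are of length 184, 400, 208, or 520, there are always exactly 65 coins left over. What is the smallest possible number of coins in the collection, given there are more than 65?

N − 65 must be a common multiple of 184, 400, 208, and 520.
184 = 2^3 × 23
400 = 2^4 × 5^2
208 = 2^4 × 13
520 = 2^3 × 5 × 13
LCM(184, 400, 208, 520) = 2^4 × 5^2 × 13 × 23 = 119600.
Smallest N > 65 is LCM + 65 = 119600 + 65 = 119665.

119665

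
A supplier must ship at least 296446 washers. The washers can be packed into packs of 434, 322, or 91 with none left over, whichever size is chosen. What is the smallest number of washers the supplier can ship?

389298

The number of washers must be a common multiple of 434, 322, and 91, so a multiple of their LCM.
434 = 2 × 7 × 31
322 = 2 × 7 × 23
91 = 7 × 13
LCM(434, 322, 91) = 2 × 7 × 13 × 23 × 31 = 129766.
Smallest multiple of 129766 that is ≥ 296446: ⌈296446/129766⌉ × 129766 = 3 × 129766 = 389298.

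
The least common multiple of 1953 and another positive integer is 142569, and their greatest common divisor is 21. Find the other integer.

1533

gcd × lcm = product of the two integers, so the other integer is (21 × 142569) / 1953 = 1533.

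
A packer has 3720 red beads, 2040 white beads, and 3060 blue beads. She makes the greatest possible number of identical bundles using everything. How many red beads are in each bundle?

62

Number of bundles = gcd(3720, 2040, 3060).
3720 = 2^3 × 3 × 5 × 31
2040 = 2^3 × 3 × 5 × 17
3060 = 2^2 × 3^2 × 5 × 17
gcd(3720, 2040, 3060) = 2^2 × 3 × 5 = 60.
red beads per bundle = 3720 / 60 = 62.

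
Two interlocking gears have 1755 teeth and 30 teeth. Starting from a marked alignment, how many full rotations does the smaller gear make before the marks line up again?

117 rotations

All finish a whole number of cycles simultaneously at t = LCM of the periods.
1755 = 3^3 × 5 × 13
30 = 2 × 3 × 5
LCM(1755, 30) = 2 × 3^3 × 5 × 13 = 3510.
Rotations for period 30: 3510 / 30 = 117.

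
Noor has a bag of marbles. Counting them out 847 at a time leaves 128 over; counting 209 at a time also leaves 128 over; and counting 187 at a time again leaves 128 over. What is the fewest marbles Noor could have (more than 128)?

N − 128 must be a common multiple of 847, 209, and 187.
847 = 7 × 11^2
209 = 11 × 19
187 = 11 × 17
LCM(847, 209, 187) = 7 × 11^2 × 17 × 19 = 273581.
Smallest N > 128 is LCM + 128 = 273581 + 128 = 273709.

273709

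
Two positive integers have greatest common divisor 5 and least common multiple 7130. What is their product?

For any two positive integers, gcd × lcm = product = 5 × 7130 = 35650.

35650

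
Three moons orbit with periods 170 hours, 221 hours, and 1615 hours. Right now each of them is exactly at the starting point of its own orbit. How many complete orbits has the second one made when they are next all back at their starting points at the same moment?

The first common completion time is the LCM of the periods.
170 = 2 × 5 × 17
221 = 13 × 17
1615 = 5 × 17 × 19
LCM(170, 221, 1615) = 2 × 5 × 13 × 17 × 19 = 41990.
Orbits for period 221: 41990 / 221 = 190.

190 orbits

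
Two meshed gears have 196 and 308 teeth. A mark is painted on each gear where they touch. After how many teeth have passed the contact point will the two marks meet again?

The first simultaneous occurrence is after LCM of the individual periods.
196 = 2^2 × 7^2
308 = 2^2 × 7 × 11
LCM(196, 308) = 2^2 × 7^2 × 11 = 2156.

2156 teeth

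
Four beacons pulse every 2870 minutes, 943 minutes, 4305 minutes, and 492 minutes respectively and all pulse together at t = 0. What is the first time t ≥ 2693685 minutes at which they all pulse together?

Joint pulses occur at multiples of LCM(2870, 943, 4305, 492).
2870 = 2 × 5 × 7 × 41
943 = 23 × 41
4305 = 3 × 5 × 7 × 41
492 = 2^2 × 3 × 41
LCM(2870, 943, 4305, 492) = 2^2 × 3 × 5 × 7 × 23 × 41 = 396060.
Smallest multiple of 396060 that is ≥ 2693685: ⌈2693685/396060⌉ × 396060 = 7 × 396060 = 2772420.

2772420 minutes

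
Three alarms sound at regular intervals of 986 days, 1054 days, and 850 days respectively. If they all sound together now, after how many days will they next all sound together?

764150 days

The first simultaneous occurrence is after LCM of the individual periods.
986 = 2 × 17 × 29
1054 = 2 × 17 × 31
850 = 2 × 5^2 × 17
LCM(986, 1054, 850) = 2 × 5^2 × 17 × 29 × 31 = 764150.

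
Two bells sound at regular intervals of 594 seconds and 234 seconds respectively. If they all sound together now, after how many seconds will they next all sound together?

The first simultaneous occurrence is after LCM of the individual periods.
594 = 2 × 3^3 × 11
234 = 2 × 3^2 × 13
LCM(594, 234) = 2 × 3^3 × 11 × 13 = 7722.

7722 seconds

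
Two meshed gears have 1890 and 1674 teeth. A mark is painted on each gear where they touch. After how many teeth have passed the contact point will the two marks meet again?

58590 teeth

We need the least common multiple of the intervals.
1890 = 2 × 3^3 × 5 × 7
1674 = 2 × 3^3 × 31
LCM(1890, 1674) = 2 × 3^3 × 5 × 7 × 31 = 58590.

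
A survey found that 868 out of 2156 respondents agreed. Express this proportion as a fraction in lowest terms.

868 = 2^2 × 7 × 31
2156 = 2^2 × 7^2 × 11
gcd(868, 2156) = 2^2 × 7 = 28.
Divide numerator and denominator by 28: 868/2156 = 31/77.

31/77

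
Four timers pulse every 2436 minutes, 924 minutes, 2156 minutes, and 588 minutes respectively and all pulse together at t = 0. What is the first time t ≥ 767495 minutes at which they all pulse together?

Joint pulses occur at multiples of LCM(2436, 924, 2156, 588).
2436 = 2^2 × 3 × 7 × 29
924 = 2^2 × 3 × 7 × 11
2156 = 2^2 × 7^2 × 11
588 = 2^2 × 3 × 7^2
LCM(2436, 924, 2156, 588) = 2^2 × 3 × 7^2 × 11 × 29 = 187572.
Smallest multiple of 187572 that is ≥ 767495: ⌈767495/187572⌉ × 187572 = 5 × 187572 = 937860.

937860 minutes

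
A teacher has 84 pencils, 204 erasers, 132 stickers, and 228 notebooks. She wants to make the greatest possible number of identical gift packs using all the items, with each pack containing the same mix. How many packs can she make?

12 packs

The pack count must divide each quantity, so the greatest is gcd(84, 204, 132, 228).
84 = 2^2 × 3 × 7
204 = 2^2 × 3 × 17
132 = 2^2 × 3 × 11
228 = 2^2 × 3 × 19
gcd(84, 204, 132, 228) = 2^2 × 3 = 12.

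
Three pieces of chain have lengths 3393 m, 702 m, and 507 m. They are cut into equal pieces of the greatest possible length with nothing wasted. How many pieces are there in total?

Piece length = gcd(3393, 702, 507).
3393 = 3^2 × 13 × 29
702 = 2 × 3^3 × 13
507 = 3 × 13^2
gcd(3393, 702, 507) = 3 × 13 = 39.
Total pieces = 3393/39 + 702/39 + 507/39 = 87 + 18 + 13 = 118.

118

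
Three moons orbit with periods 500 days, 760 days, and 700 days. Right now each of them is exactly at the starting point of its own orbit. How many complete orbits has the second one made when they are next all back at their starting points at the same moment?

They are all back at their starting positions together after one LCM of the periods.
500 = 2^2 × 5^3
760 = 2^3 × 5 × 19
700 = 2^2 × 5^2 × 7
LCM(500, 760, 700) = 2^3 × 5^3 × 7 × 19 = 133000.
Orbits for period 760: 133000 / 760 = 175.

175 orbits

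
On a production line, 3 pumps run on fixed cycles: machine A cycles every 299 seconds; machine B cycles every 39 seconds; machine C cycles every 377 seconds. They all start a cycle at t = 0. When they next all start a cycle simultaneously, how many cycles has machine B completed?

They are all back at their starting positions together after one LCM of the periods.
299 = 13 × 23
39 = 3 × 13
377 = 13 × 29
LCM(299, 39, 377) = 3 × 13 × 23 × 29 = 26013.
Cycles for period 39: 26013 / 39 = 667.

667 cycles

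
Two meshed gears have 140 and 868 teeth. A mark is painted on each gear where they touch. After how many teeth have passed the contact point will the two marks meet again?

4340 teeth

The first simultaneous occurrence is after LCM of the individual periods.
140 = 2^2 × 5 × 7
868 = 2^2 × 7 × 31
LCM(140, 868) = 2^2 × 5 × 7 × 31 = 4340.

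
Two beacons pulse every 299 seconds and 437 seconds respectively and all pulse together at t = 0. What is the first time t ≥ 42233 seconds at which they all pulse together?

Joint pulses occur at multiples of LCM(299, 437).
299 = 13 × 23
437 = 19 × 23
LCM(299, 437) = 13 × 19 × 23 = 5681.
Smallest multiple of 5681 that is ≥ 42233: ⌈42233/5681⌉ × 5681 = 8 × 5681 = 45448.

45448 seconds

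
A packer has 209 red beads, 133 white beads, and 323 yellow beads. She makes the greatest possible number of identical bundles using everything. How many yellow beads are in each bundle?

17

Number of bundles = gcd(209, 133, 323).
209 = 11 × 19
133 = 7 × 19
323 = 17 × 19
gcd(209, 133, 323) = 19.
yellow beads per bundle = 323 / 19 = 17.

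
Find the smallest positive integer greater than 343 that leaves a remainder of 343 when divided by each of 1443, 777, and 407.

N − 343 must be a common multiple of 1443, 777, and 407.
1443 = 3 × 13 × 37
777 = 3 × 7 × 37
407 = 11 × 37
LCM(1443, 777, 407) = 3 × 7 × 11 × 13 × 37 = 111111.
Smallest N > 343 is LCM + 343 = 111111 + 343 = 111454.

111454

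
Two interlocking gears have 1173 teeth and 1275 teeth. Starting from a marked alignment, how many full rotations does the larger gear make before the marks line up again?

23 rotations

They are all back at their starting positions together after one LCM of the periods.
1173 = 3 × 17 × 23
1275 = 3 × 5^2 × 17
LCM(1173, 1275) = 3 × 5^2 × 17 × 23 = 29325.
Rotations for period 1275: 29325 / 1275 = 23.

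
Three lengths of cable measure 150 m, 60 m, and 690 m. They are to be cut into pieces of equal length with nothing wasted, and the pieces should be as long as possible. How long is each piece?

The greatest length dividing all of 150, 60, and 690 is their gcd.
150 = 2 × 3 × 5^2
60 = 2^2 × 3 × 5
690 = 2 × 3 × 5 × 23
gcd(150, 60, 690) = 2 × 3 × 5 = 30.

30 m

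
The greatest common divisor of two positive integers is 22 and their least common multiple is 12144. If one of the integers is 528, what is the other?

For two integers, gcd × lcm = product, so the other is (22 × 12144) / 528 = 267168 / 528 = 506.

506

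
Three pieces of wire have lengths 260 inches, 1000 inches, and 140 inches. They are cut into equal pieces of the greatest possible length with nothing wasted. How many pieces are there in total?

70

Piece length = gcd(260, 1000, 140).
260 = 2^2 × 5 × 13
1000 = 2^3 × 5^3
140 = 2^2 × 5 × 7
gcd(260, 1000, 140) = 2^2 × 5 = 20.
Total pieces = 260/20 + 1000/20 + 140/20 = 13 + 50 + 7 = 70.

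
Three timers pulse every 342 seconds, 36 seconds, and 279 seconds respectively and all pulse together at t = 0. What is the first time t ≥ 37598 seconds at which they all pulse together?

Joint pulses occur at multiples of LCM(342, 36, 279).
342 = 2 × 3^2 × 19
36 = 2^2 × 3^2
279 = 3^2 × 31
LCM(342, 36, 279) = 2^2 × 3^2 × 19 × 31 = 21204.
Smallest multiple of 21204 that is ≥ 37598: ⌈37598/21204⌉ × 21204 = 2 × 21204 = 42408.

42408 seconds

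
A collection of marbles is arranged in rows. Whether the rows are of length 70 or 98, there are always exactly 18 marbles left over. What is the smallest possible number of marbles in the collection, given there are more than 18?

N − 18 must be a common multiple of 70 and 98.
70 = 2 × 5 × 7
98 = 2 × 7^2
LCM(70, 98) = 2 × 5 × 7^2 = 490.
Smallest N > 18 is LCM + 18 = 490 + 18 = 508.

508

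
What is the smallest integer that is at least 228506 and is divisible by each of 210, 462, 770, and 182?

The integer must be a common multiple of 210, 462, 770, and 182, so a multiple of their LCM.
210 = 2 × 3 × 5 × 7
462 = 2 × 3 × 7 × 11
770 = 2 × 5 × 7 × 11
182 = 2 × 7 × 13
LCM(210, 462, 770, 182) = 2 × 3 × 5 × 7 × 11 × 13 = 30030.
Smallest multiple of 30030 that is ≥ 228506: ⌈228506/30030⌉ × 30030 = 8 × 30030 = 240240.

240240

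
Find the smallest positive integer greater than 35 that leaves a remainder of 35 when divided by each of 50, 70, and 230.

N − 35 must be a common multiple of 50, 70, and 230.
50 = 2 × 5^2
70 = 2 × 5 × 7
230 = 2 × 5 × 23
LCM(50, 70, 230) = 2 × 5^2 × 7 × 23 = 8050.
Smallest N > 35 is LCM + 35 = 8050 + 35 = 8085.

8085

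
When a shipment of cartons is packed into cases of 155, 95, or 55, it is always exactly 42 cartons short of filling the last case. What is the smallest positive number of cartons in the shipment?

Being 42 short of a full case of size k means N ≡ −42 (mod k), i.e. N + 42 is a multiple of each size.
155 = 5 × 31
95 = 5 × 19
55 = 5 × 11
LCM(155, 95, 55) = 5 × 11 × 19 × 31 = 32395.
Smallest positive N is 32395 − 42 = 32353.

32353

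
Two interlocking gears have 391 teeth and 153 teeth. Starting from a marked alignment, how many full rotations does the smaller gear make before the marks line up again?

23 rotations

All finish a whole number of cycles simultaneously at t = LCM of the periods.
391 = 17 × 23
153 = 3^2 × 17
LCM(391, 153) = 3^2 × 17 × 23 = 3519.
Rotations for period 153: 3519 / 153 = 23.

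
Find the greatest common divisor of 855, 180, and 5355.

855 = 3^2 × 5 × 19
180 = 2^2 × 3^2 × 5
5355 = 3^2 × 5 × 7 × 17
gcd(855, 180, 5355) = 3^2 × 5 = 45.

45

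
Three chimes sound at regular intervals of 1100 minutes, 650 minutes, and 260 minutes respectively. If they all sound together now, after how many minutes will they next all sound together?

14300 minutes

We need the least common multiple of the intervals.
1100 = 2^2 × 5^2 × 11
650 = 2 × 5^2 × 13
260 = 2^2 × 5 × 13
LCM(1100, 650, 260) = 2^2 × 5^2 × 11 × 13 = 14300.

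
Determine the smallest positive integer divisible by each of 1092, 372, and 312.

67704

1092 = 2^2 × 3 × 7 × 13
372 = 2^2 × 3 × 31
312 = 2^3 × 3 × 13
LCM(1092, 372, 312) = 2^3 × 3 × 7 × 13 × 31 = 67704.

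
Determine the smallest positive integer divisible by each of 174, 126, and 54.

10962

174 = 2 × 3 × 29
126 = 2 × 3^2 × 7
54 = 2 × 3^3
LCM(174, 126, 54) = 2 × 3^3 × 7 × 29 = 10962.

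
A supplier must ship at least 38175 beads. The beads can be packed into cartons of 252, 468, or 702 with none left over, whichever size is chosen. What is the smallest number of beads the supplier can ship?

The number of beads must be a common multiple of 252, 468, and 702, so a multiple of their LCM.
252 = 2^2 × 3^2 × 7
468 = 2^2 × 3^2 × 13
702 = 2 × 3^3 × 13
LCM(252, 468, 702) = 2^2 × 3^3 × 7 × 13 = 9828.
Smallest multiple of 9828 that is ≥ 38175: ⌈38175/9828⌉ × 9828 = 4 × 9828 = 39312.

39312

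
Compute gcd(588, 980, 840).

588 = 2^2 × 3 × 7^2
980 = 2^2 × 5 × 7^2
840 = 2^3 × 3 × 5 × 7
gcd(588, 980, 840) = 2^2 × 7 = 28.

28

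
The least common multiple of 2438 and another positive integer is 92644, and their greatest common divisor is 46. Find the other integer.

1748

gcd × lcm = product of the two integers, so the other integer is (46 × 92644) / 2438 = 1748.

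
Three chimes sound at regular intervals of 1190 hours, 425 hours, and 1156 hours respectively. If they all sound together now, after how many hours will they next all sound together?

202300 hours

We need the least common multiple of the intervals.
1190 = 2 × 5 × 7 × 17
425 = 5^2 × 17
1156 = 2^2 × 17^2
LCM(1190, 425, 1156) = 2^2 × 5^2 × 7 × 17^2 = 202300.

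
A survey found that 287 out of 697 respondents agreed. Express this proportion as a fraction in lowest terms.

7/17

287 = 7 × 41
697 = 17 × 41
gcd(287, 697) = 41.
Divide numerator and denominator by 41: 287/697 = 7/17.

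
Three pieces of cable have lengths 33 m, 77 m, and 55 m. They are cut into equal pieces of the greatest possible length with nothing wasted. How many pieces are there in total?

15

Piece length = gcd(33, 77, 55).
33 = 3 × 11
77 = 7 × 11
55 = 5 × 11
gcd(33, 77, 55) = 11.
Total pieces = 33/11 + 77/11 + 55/11 = 3 + 7 + 5 = 15.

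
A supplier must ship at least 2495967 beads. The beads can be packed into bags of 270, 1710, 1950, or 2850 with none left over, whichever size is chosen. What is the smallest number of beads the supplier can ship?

2667600

The number of beads must be a common multiple of 270, 1710, 1950, and 2850, so a multiple of their LCM.
270 = 2 × 3^3 × 5
1710 = 2 × 3^2 × 5 × 19
1950 = 2 × 3 × 5^2 × 13
2850 = 2 × 3 × 5^2 × 19
LCM(270, 1710, 1950, 2850) = 2 × 3^3 × 5^2 × 13 × 19 = 333450.
Smallest multiple of 333450 that is ≥ 2495967: ⌈2495967/333450⌉ × 333450 = 8 × 333450 = 2667600.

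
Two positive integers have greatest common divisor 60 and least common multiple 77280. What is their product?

4636800

For any two positive integers, gcd × lcm = product = 60 × 77280 = 4636800.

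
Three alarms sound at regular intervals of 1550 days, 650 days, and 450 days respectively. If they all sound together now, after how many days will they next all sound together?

181350 days

They coincide at every common multiple of the periods; the first is the LCM.
1550 = 2 × 5^2 × 31
650 = 2 × 5^2 × 13
450 = 2 × 3^2 × 5^2
LCM(1550, 650, 450) = 2 × 3^2 × 5^2 × 13 × 31 = 181350.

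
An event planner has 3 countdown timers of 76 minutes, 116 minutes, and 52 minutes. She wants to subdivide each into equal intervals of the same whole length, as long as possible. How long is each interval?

The interval must divide each timer length; the longest such is the gcd.
76 = 2^2 × 19
116 = 2^2 × 29
52 = 2^2 × 13
gcd(76, 116, 52) = 2^2 = 4.

4 minutes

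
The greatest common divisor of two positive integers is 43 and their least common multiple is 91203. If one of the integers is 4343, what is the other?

903

For two integers, gcd × lcm = product, so the other is (43 × 91203) / 4343 = 3921729 / 4343 = 903.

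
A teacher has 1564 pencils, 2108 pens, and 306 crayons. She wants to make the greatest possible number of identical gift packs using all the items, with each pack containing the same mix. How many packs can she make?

The pack count must divide each quantity, so the greatest is gcd(1564, 2108, 306).
1564 = 2^2 × 17 × 23
2108 = 2^2 × 17 × 31
306 = 2 × 3^2 × 17
gcd(1564, 2108, 306) = 2 × 17 = 34.

34 packs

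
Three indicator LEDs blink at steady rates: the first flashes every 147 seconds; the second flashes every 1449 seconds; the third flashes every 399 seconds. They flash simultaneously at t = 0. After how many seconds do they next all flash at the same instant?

They coincide at every common multiple of the periods; the first is the LCM.
147 = 3 × 7^2
1449 = 3^2 × 7 × 23
399 = 3 × 7 × 19
LCM(147, 1449, 399) = 3^2 × 7^2 × 19 × 23 = 192717.

192717 seconds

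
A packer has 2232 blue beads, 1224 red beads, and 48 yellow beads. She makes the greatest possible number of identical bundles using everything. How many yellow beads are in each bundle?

2

Number of bundles = gcd(2232, 1224, 48).
2232 = 2^3 × 3^2 × 31
1224 = 2^3 × 3^2 × 17
48 = 2^4 × 3
gcd(2232, 1224, 48) = 2^3 × 3 = 24.
yellow beads per bundle = 48 / 24 = 2.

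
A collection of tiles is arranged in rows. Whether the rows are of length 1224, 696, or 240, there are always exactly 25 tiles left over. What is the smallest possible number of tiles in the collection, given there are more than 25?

N − 25 must be a common multiple of 1224, 696, and 240.
1224 = 2^3 × 3^2 × 17
696 = 2^3 × 3 × 29
240 = 2^4 × 3 × 5
LCM(1224, 696, 240) = 2^4 × 3^2 × 5 × 17 × 29 = 354960.
Smallest N > 25 is LCM + 25 = 354960 + 25 = 354985.

354985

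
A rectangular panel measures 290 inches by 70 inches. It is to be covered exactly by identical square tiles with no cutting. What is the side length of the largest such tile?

10 inches

The tile side must divide both 290 and 70, so the largest is their gcd.
290 = 2 × 5 × 29
70 = 2 × 5 × 7
gcd(290, 70) = 2 × 5 = 10.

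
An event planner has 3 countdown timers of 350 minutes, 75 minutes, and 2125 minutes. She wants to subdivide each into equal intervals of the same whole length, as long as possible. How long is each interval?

25 minutes

The interval must divide each timer length; the longest such is the gcd.
350 = 2 × 5^2 × 7
75 = 3 × 5^2
2125 = 5^3 × 17
gcd(350, 75, 2125) = 5^2 = 25.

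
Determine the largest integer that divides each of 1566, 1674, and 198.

18

1566 = 2 × 3^3 × 29
1674 = 2 × 3^3 × 31
198 = 2 × 3^2 × 11
gcd(1566, 1674, 198) = 2 × 3^2 = 18.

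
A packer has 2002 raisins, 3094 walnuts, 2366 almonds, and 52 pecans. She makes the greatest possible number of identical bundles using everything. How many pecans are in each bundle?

2

Number of bundles = gcd(2002, 3094, 2366, 52).
2002 = 2 × 7 × 11 × 13
3094 = 2 × 7 × 13 × 17
2366 = 2 × 7 × 13^2
52 = 2^2 × 13
gcd(2002, 3094, 2366, 52) = 2 × 13 = 26.
pecans per bundle = 52 / 26 = 2.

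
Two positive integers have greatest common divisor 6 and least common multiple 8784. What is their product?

52704

For any two positive integers, gcd × lcm = product = 6 × 8784 = 52704.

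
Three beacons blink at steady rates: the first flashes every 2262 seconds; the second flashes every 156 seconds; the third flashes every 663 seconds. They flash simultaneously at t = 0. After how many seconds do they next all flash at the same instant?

76908 seconds

They coincide at every common multiple of the periods; the first is the LCM.
2262 = 2 × 3 × 13 × 29
156 = 2^2 × 3 × 13
663 = 3 × 13 × 17
LCM(2262, 156, 663) = 2^2 × 3 × 13 × 17 × 29 = 76908.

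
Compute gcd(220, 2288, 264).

44

220 = 2^2 × 5 × 11
2288 = 2^4 × 11 × 13
264 = 2^3 × 3 × 11
gcd(220, 2288, 264) = 2^2 × 11 = 44.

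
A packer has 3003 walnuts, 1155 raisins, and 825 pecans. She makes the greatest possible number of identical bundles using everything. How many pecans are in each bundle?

25

Number of bundles = gcd(3003, 1155, 825).
3003 = 3 × 7 × 11 × 13
1155 = 3 × 5 × 7 × 11
825 = 3 × 5^2 × 11
gcd(3003, 1155, 825) = 3 × 11 = 33.
pecans per bundle = 825 / 33 = 25.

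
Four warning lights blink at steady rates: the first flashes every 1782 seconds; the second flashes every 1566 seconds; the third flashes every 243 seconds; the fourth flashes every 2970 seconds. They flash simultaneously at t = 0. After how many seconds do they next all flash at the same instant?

775170 seconds

We need the least common multiple of the intervals.
1782 = 2 × 3^4 × 11
1566 = 2 × 3^3 × 29
243 = 3^5
2970 = 2 × 3^3 × 5 × 11
LCM(1782, 1566, 243, 2970) = 2 × 3^5 × 5 × 11 × 29 = 775170.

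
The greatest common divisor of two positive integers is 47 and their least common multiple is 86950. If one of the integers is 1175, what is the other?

For two integers, gcd × lcm = product, so the other is (47 × 86950) / 1175 = 4086650 / 1175 = 3478.

3478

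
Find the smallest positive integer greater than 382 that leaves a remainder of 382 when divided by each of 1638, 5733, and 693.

126508

N − 382 must be a common multiple of 1638, 5733, and 693.
1638 = 2 × 3^2 × 7 × 13
5733 = 3^2 × 7^2 × 13
693 = 3^2 × 7 × 11
LCM(1638, 5733, 693) = 2 × 3^2 × 7^2 × 11 × 13 = 126126.
Smallest N > 382 is LCM + 382 = 126126 + 382 = 126508.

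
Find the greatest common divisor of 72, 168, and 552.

24

72 = 2^3 × 3^2
168 = 2^3 × 3 × 7
552 = 2^3 × 3 × 23
gcd(72, 168, 552) = 2^3 × 3 = 24.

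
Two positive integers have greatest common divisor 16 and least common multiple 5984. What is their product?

95744

For any two positive integers, gcd × lcm = product = 16 × 5984 = 95744.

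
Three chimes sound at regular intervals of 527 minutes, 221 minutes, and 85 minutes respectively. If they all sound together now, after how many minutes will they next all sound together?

We need the least common multiple of the intervals.
527 = 17 × 31
221 = 13 × 17
85 = 5 × 17
LCM(527, 221, 85) = 5 × 13 × 17 × 31 = 34255.

34255 minutes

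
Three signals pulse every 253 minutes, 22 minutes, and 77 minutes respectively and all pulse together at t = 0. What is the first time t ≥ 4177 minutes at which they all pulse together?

Joint pulses occur at multiples of LCM(253, 22, 77).
253 = 11 × 23
22 = 2 × 11
77 = 7 × 11
LCM(253, 22, 77) = 2 × 7 × 11 × 23 = 3542.
Smallest multiple of 3542 that is ≥ 4177: ⌈4177/3542⌉ × 3542 = 2 × 3542 = 7084.

7084 minutes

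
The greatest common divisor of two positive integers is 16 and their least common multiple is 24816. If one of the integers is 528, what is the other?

752

For two integers, gcd × lcm = product, so the other is (16 × 24816) / 528 = 397056 / 528 = 752.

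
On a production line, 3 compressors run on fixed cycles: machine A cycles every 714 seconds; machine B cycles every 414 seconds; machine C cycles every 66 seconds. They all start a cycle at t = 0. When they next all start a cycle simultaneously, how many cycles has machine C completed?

8211 cycles

The first common completion time is the LCM of the periods.
714 = 2 × 3 × 7 × 17
414 = 2 × 3^2 × 23
66 = 2 × 3 × 11
LCM(714, 414, 66) = 2 × 3^2 × 7 × 11 × 17 × 23 = 541926.
Cycles for period 66: 541926 / 66 = 8211.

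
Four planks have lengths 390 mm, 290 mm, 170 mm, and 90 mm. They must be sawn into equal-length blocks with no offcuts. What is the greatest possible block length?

The block length must divide every plank, so the greatest is gcd(390, 290, 170, 90).
390 = 2 × 3 × 5 × 13
290 = 2 × 5 × 29
170 = 2 × 5 × 17
90 = 2 × 3^2 × 5
gcd(390, 290, 170, 90) = 2 × 5 = 10.

10 mm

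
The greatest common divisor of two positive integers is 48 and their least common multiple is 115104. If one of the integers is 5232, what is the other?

For two integers, gcd × lcm = product, so the other is (48 × 115104) / 5232 = 5524992 / 5232 = 1056.

1056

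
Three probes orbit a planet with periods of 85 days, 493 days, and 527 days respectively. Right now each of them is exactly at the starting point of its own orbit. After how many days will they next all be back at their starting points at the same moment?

We need the least common multiple of the intervals.
85 = 5 × 17
493 = 17 × 29
527 = 17 × 31
LCM(85, 493, 527) = 5 × 17 × 29 × 31 = 76415.

76415 days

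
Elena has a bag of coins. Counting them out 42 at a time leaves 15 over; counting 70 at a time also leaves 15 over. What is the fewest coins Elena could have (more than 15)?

225

N − 15 must be a common multiple of 42 and 70.
42 = 2 × 3 × 7
70 = 2 × 5 × 7
LCM(42, 70) = 2 × 3 × 5 × 7 = 210.
Smallest N > 15 is LCM + 15 = 210 + 15 = 225.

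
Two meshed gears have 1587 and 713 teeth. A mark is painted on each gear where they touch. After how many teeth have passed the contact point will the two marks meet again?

We need the least common multiple of the intervals.
1587 = 3 × 23^2
713 = 23 × 31
LCM(1587, 713) = 3 × 23^2 × 31 = 49197.

49197 teeth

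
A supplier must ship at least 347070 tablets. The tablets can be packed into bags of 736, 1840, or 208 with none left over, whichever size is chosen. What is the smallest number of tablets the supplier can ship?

382720

The number of tablets must be a common multiple of 736, 1840, and 208, so a multiple of their LCM.
736 = 2^5 × 23
1840 = 2^4 × 5 × 23
208 = 2^4 × 13
LCM(736, 1840, 208) = 2^5 × 5 × 13 × 23 = 47840.
Smallest multiple of 47840 that is ≥ 347070: ⌈347070/47840⌉ × 47840 = 8 × 47840 = 382720.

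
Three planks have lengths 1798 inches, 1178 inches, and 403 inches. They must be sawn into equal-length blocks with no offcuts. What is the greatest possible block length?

31 inches

This is the greatest common divisor of 1798, 1178, and 403.
1798 = 2 × 29 × 31
1178 = 2 × 19 × 31
403 = 13 × 31
gcd(1798, 1178, 403) = 31.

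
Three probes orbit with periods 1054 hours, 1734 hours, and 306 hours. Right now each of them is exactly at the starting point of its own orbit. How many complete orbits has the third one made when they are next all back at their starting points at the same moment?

527 orbits

They are all back at their starting positions together after one LCM of the periods.
1054 = 2 × 17 × 31
1734 = 2 × 3 × 17^2
306 = 2 × 3^2 × 17
LCM(1054, 1734, 306) = 2 × 3^2 × 17^2 × 31 = 161262.
Orbits for period 306: 161262 / 306 = 527.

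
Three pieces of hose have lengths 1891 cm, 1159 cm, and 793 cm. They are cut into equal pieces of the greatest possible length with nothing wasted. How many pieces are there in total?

63

Piece length = gcd(1891, 1159, 793).
1891 = 31 × 61
1159 = 19 × 61
793 = 13 × 61
gcd(1891, 1159, 793) = 61.
Total pieces = 1891/61 + 1159/61 + 793/61 = 31 + 19 + 13 = 63.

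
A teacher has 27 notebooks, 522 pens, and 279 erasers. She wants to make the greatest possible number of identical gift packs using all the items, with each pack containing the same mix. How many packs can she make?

9 packs

The pack count must divide each quantity, so the greatest is gcd(27, 522, 279).
27 = 3^3
522 = 2 × 3^2 × 29
279 = 3^2 × 31
gcd(27, 522, 279) = 3^2 = 9.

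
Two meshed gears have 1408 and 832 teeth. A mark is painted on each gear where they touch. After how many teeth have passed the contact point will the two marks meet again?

18304 teeth

They coincide at every common multiple of the periods; the first is the LCM.
1408 = 2^7 × 11
832 = 2^6 × 13
LCM(1408, 832) = 2^7 × 11 × 13 = 18304.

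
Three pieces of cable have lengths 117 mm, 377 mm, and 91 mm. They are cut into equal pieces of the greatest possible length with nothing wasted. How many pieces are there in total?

Piece length = gcd(117, 377, 91).
117 = 3^2 × 13
377 = 13 × 29
91 = 7 × 13
gcd(117, 377, 91) = 13.
Total pieces = 117/13 + 377/13 + 91/13 = 9 + 29 + 7 = 45.

45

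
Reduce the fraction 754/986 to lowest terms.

754 = 2 × 13 × 29
986 = 2 × 17 × 29
gcd(754, 986) = 2 × 29 = 58.
Divide numerator and denominator by 58: 754/986 = 13/17.

13/17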